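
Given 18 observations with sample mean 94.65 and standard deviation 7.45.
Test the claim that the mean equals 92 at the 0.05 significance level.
One-sample t-test:
H₀: μ = 92
H₁: μ ≠ 92
df = n - 1 = 17
t = (x̄ - μ₀) / (s/√n) = (94.65 - 92) / (7.45/√18) = 1.509
p-value = 0.1496

Since p-value > α = 0.05, we fail to reject H₀.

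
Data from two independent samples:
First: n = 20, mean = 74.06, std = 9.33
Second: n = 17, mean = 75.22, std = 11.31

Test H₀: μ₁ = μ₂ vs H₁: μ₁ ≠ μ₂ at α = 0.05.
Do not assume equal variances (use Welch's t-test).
Welch's two-sample t-test:
H₀: μ₁ = μ₂
H₁: μ₁ ≠ μ₂
s₁²/n₁ = 9.33²/20 = 4.3524,  s₂²/n₂ = 11.31²/17 = 7.5245
SE = √(s₁²/n₁ + s₂²/n₂) = √(4.3524 + 7.5245) = 3.4463
df (Welch-Satterthwaite) = (s₁²/n₁ + s₂²/n₂)² / [(s₁²/n₁)²/(n₁-1) + (s₂²/n₂)²/(n₂-1)] ≈ 31.10
t = (x̄₁ - x̄₂) / SE = (74.06 - 75.22) / 3.4463 = -1.16 / 3.4463 = -0.337
p-value = 0.7387

Since p-value > α = 0.05, we fail to reject H₀.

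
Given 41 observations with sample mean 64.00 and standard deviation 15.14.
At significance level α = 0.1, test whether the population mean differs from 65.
One-sample t-test:
H₀: μ = 65
H₁: μ ≠ 65
df = n - 1 = 40
t = (x̄ - μ₀) / (s/√n) = (64.00 - 65) / (15.14/√41) = -0.423
p-value = 0.6746

Since p-value > α = 0.1, we fail to reject H₀.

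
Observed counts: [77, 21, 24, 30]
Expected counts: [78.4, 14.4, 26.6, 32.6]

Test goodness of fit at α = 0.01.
Chi-square goodness of fit test:
H₀: observed counts match expected distribution
H₁: observed counts differ from expected distribution
df = k - 1 = 3
χ² = Σ(O - E)²/E
   = (77 - 78.4)²/78.4 + (21 - 14.4)²/14.4 + (24 - 26.6)²/26.6 + (30 - 32.6)²/32.6
   = 0.025 + 3.025 + 0.254 + 0.207
   = 3.51
p-value = 0.3193

Since p-value > α = 0.01, we fail to reject H₀.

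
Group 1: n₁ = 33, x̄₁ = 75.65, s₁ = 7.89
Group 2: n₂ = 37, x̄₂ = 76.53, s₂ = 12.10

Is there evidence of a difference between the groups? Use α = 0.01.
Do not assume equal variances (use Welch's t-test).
Welch's two-sample t-test:
H₀: μ₁ = μ₂
H₁: μ₁ ≠ μ₂
s₁²/n₁ = 7.89²/33 = 1.8864,  s₂²/n₂ = 12.10²/37 = 3.9570
SE = √(s₁²/n₁ + s₂²/n₂) = √(1.8864 + 3.9570) = 2.4173
df (Welch-Satterthwaite) = (s₁²/n₁ + s₂²/n₂)² / [(s₁²/n₁)²/(n₁-1) + (s₂²/n₂)²/(n₂-1)] ≈ 62.52
t = (x̄₁ - x̄₂) / SE = (75.65 - 76.53) / 2.4173 = -0.88 / 2.4173 = -0.364
p-value = 0.7171

Since p-value > α = 0.01, we fail to reject H₀.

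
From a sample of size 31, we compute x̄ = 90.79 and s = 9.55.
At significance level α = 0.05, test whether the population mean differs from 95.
One-sample t-test:
H₀: μ = 95
H₁: μ ≠ 95
df = n - 1 = 30
t = (x̄ - μ₀) / (s/√n) = (90.79 - 95) / (9.55/√31) = -2.454
p-value = 0.0201

Since p-value < α = 0.05, we reject H₀.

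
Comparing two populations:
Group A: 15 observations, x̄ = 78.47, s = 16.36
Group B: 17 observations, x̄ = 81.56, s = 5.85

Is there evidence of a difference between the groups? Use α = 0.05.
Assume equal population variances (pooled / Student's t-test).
Student's two-sample t-test (equal variances):
H₀: μ₁ = μ₂
H₁: μ₁ ≠ μ₂
df = n₁ + n₂ - 2 = 30
Pooled variance s_p² = [(n₁-1)s₁² + (n₂-1)s₂²] / (n₁ + n₂ - 2) = [(14)(16.36²) + (16)(5.85²)] / 30 = 143.1551
SE = √(s_p²(1/n₁ + 1/n₂)) = √(143.1551 × (1/15 + 1/17)) = 4.2385
t = (x̄₁ - x̄₂) / SE = (78.47 - 81.56) / 4.2385 = -3.09 / 4.2385 = -0.729
p-value = 0.4716

Since p-value > α = 0.05, we fail to reject H₀.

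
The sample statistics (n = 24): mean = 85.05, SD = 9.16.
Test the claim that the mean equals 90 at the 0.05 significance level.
One-sample t-test:
H₀: μ = 90
H₁: μ ≠ 90
df = n - 1 = 23
t = (x̄ - μ₀) / (s/√n) = (85.05 - 90) / (9.16/√24) = -2.647
p-value = 0.0144

Since p-value < α = 0.05, we reject H₀.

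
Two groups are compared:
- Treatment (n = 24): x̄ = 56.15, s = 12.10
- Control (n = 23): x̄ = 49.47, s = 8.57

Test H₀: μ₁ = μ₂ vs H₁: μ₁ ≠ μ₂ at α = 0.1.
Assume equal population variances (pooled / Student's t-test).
Student's two-sample t-test (equal variances):
H₀: μ₁ = μ₂
H₁: μ₁ ≠ μ₂
df = n₁ + n₂ - 2 = 45
Pooled variance s_p² = [(n₁-1)s₁² + (n₂-1)s₂²] / (n₁ + n₂ - 2) = [(23)(12.10²) + (22)(8.57²)] / 45 = 110.7382
SE = √(s_p²(1/n₁ + 1/n₂)) = √(110.7382 × (1/24 + 1/23)) = 3.0706
t = (x̄₁ - x̄₂) / SE = (56.15 - 49.47) / 3.0706 = 6.68 / 3.0706 = 2.175
p-value = 0.0349

Since p-value < α = 0.1, we reject H₀.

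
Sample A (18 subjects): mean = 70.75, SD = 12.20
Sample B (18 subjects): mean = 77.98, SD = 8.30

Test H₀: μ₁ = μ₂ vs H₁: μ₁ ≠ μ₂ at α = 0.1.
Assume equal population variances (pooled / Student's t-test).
Student's two-sample t-test (equal variances):
H₀: μ₁ = μ₂
H₁: μ₁ ≠ μ₂
df = n₁ + n₂ - 2 = 34
Pooled variance s_p² = [(n₁-1)s₁² + (n₂-1)s₂²] / (n₁ + n₂ - 2) = [(17)(12.20²) + (17)(8.30²)] / 34 = 108.8650
SE = √(s_p²(1/n₁ + 1/n₂)) = √(108.8650 × (1/18 + 1/18)) = 3.4779
t = (x̄₁ - x̄₂) / SE = (70.75 - 77.98) / 3.4779 = -7.23 / 3.4779 = -2.079
p-value = 0.0452

Since p-value < α = 0.1, we reject H₀.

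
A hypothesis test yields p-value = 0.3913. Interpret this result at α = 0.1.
Since p = 0.3913 > α = 0.1, fail to reject H₀.
There is insufficient evidence to reject the null hypothesis; the result is not statistically significant at the 0.1 level.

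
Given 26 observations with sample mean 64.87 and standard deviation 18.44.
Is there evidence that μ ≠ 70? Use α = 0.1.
One-sample t-test:
H₀: μ = 70
H₁: μ ≠ 70
df = n - 1 = 25
t = (x̄ - μ₀) / (s/√n) = (64.87 - 70) / (18.44/√26) = -1.419
p-value = 0.1684

Since p-value > α = 0.1, we fail to reject H₀.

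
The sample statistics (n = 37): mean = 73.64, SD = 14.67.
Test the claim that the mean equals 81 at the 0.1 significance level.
One-sample t-test:
H₀: μ = 81
H₁: μ ≠ 81
df = n - 1 = 36
t = (x̄ - μ₀) / (s/√n) = (73.64 - 81) / (14.67/√37) = -3.052
p-value = 0.0043

Since p-value < α = 0.1, we reject H₀.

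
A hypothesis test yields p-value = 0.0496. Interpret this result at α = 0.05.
Since p = 0.0496 < α = 0.05, reject H₀.
There is sufficient evidence to reject the null hypothesis; the result is statistically significant at the 0.05 level.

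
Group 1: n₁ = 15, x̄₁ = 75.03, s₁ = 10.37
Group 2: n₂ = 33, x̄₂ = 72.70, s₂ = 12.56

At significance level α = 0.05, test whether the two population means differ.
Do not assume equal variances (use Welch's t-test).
Welch's two-sample t-test:
H₀: μ₁ = μ₂
H₁: μ₁ ≠ μ₂
s₁²/n₁ = 10.37²/15 = 7.1691,  s₂²/n₂ = 12.56²/33 = 4.7804
SE = √(s₁²/n₁ + s₂²/n₂) = √(7.1691 + 4.7804) = 3.4568
df (Welch-Satterthwaite) = (s₁²/n₁ + s₂²/n₂)² / [(s₁²/n₁)²/(n₁-1) + (s₂²/n₂)²/(n₂-1)] ≈ 32.56
t = (x̄₁ - x̄₂) / SE = (75.03 - 72.70) / 3.4568 = 2.33 / 3.4568 = 0.674
p-value = 0.5050

Since p-value > α = 0.05, we fail to reject H₀.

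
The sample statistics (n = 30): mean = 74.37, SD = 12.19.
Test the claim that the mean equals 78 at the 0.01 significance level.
One-sample t-test:
H₀: μ = 78
H₁: μ ≠ 78
df = n - 1 = 29
t = (x̄ - μ₀) / (s/√n) = (74.37 - 78) / (12.19/√30) = -1.631
p-value = 0.1137

Since p-value > α = 0.01, we fail to reject H₀.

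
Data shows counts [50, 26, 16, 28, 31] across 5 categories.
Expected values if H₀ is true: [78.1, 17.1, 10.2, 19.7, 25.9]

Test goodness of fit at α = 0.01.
Chi-square goodness of fit test:
H₀: observed counts match expected distribution
H₁: observed counts differ from expected distribution
df = k - 1 = 4
χ² = Σ(O - E)²/E
   = (50 - 78.1)²/78.1 + (26 - 17.1)²/17.1 + (16 - 10.2)²/10.2 + (28 - 19.7)²/19.7 + (31 - 25.9)²/25.9
   = 10.110 + 4.632 + 3.298 + 3.497 + 1.004
   = 22.54
p-value = 0.0002

Since p-value < α = 0.01, we reject H₀.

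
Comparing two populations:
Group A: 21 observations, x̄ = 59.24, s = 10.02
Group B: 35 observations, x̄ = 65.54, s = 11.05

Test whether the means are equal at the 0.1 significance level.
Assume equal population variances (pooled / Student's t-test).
Student's two-sample t-test (equal variances):
H₀: μ₁ = μ₂
H₁: μ₁ ≠ μ₂
df = n₁ + n₂ - 2 = 54
Pooled variance s_p² = [(n₁-1)s₁² + (n₂-1)s₂²] / (n₁ + n₂ - 2) = [(20)(10.02²) + (34)(11.05²)] / 54 = 114.0647
SE = √(s_p²(1/n₁ + 1/n₂)) = √(114.0647 × (1/21 + 1/35)) = 2.9480
t = (x̄₁ - x̄₂) / SE = (59.24 - 65.54) / 2.9480 = -6.30 / 2.9480 = -2.137
p-value = 0.0371

Since p-value < α = 0.1, we reject H₀.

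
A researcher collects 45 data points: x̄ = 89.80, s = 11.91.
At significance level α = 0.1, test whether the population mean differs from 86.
One-sample t-test:
H₀: μ = 86
H₁: μ ≠ 86
df = n - 1 = 44
t = (x̄ - μ₀) / (s/√n) = (89.80 - 86) / (11.91/√45) = 2.140
p-value = 0.0379

Since p-value < α = 0.1, we reject H₀.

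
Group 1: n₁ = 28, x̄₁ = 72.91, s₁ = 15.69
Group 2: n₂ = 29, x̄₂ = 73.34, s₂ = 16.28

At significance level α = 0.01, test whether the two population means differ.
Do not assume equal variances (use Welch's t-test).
Welch's two-sample t-test:
H₀: μ₁ = μ₂
H₁: μ₁ ≠ μ₂
s₁²/n₁ = 15.69²/28 = 8.7920,  s₂²/n₂ = 16.28²/29 = 9.1393
SE = √(s₁²/n₁ + s₂²/n₂) = √(8.7920 + 9.1393) = 4.2345
df (Welch-Satterthwaite) = (s₁²/n₁ + s₂²/n₂)² / [(s₁²/n₁)²/(n₁-1) + (s₂²/n₂)²/(n₂-1)] ≈ 55.00
t = (x̄₁ - x̄₂) / SE = (72.91 - 73.34) / 4.2345 = -0.43 / 4.2345 = -0.102
p-value = 0.9195

Since p-value > α = 0.01, we fail to reject H₀.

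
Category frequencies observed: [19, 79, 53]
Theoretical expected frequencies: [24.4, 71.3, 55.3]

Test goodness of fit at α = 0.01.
Chi-square goodness of fit test:
H₀: observed counts match expected distribution
H₁: observed counts differ from expected distribution
df = k - 1 = 2
χ² = Σ(O - E)²/E
   = (19 - 24.4)²/24.4 + (79 - 71.3)²/71.3 + (53 - 55.3)²/55.3
   = 1.195 + 0.832 + 0.096
   = 2.12
p-value = 0.3461

Since p-value > α = 0.01, we fail to reject H₀.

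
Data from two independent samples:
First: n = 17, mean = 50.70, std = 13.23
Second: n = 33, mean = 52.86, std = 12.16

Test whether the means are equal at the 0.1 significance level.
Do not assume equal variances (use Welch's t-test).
Welch's two-sample t-test:
H₀: μ₁ = μ₂
H₁: μ₁ ≠ μ₂
s₁²/n₁ = 13.23²/17 = 10.2961,  s₂²/n₂ = 12.16²/33 = 4.4808
SE = √(s₁²/n₁ + s₂²/n₂) = √(10.2961 + 4.4808) = 3.8441
df (Welch-Satterthwaite) = (s₁²/n₁ + s₂²/n₂)² / [(s₁²/n₁)²/(n₁-1) + (s₂²/n₂)²/(n₂-1)] ≈ 30.11
t = (x̄₁ - x̄₂) / SE = (50.70 - 52.86) / 3.8441 = -2.16 / 3.8441 = -0.562
p-value = 0.5783

Since p-value > α = 0.1, we fail to reject H₀.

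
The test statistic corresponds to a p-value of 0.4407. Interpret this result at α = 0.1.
Since p = 0.4407 > α = 0.1, fail to reject H₀.
There is insufficient evidence to reject the null hypothesis; the result is not statistically significant at the 0.1 level.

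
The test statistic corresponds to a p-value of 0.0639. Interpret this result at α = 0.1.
Since p = 0.0639 < α = 0.1, reject H₀.
There is sufficient evidence to reject the null hypothesis; the result is statistically significant at the 0.1 level.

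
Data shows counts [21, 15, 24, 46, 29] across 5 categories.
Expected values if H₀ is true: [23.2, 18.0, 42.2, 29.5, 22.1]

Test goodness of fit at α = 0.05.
Chi-square goodness of fit test:
H₀: observed counts match expected distribution
H₁: observed counts differ from expected distribution
df = k - 1 = 4
χ² = Σ(O - E)²/E
   = (21 - 23.2)²/23.2 + (15 - 18.0)²/18.0 + (24 - 42.2)²/42.2 + (46 - 29.5)²/29.5 + (29 - 22.1)²/22.1
   = 0.209 + 0.500 + 7.849 + 9.229 + 2.154
   = 19.94
p-value = 0.0005

Since p-value < α = 0.05, we reject H₀.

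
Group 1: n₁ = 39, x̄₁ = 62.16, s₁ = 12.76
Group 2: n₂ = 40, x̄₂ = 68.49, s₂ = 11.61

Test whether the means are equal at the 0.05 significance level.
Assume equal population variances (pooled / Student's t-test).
Student's two-sample t-test (equal variances):
H₀: μ₁ = μ₂
H₁: μ₁ ≠ μ₂
df = n₁ + n₂ - 2 = 77
Pooled variance s_p² = [(n₁-1)s₁² + (n₂-1)s₂²] / (n₁ + n₂ - 2) = [(38)(12.76²) + (39)(11.61²)] / 77 = 148.6229
SE = √(s_p²(1/n₁ + 1/n₂)) = √(148.6229 × (1/39 + 1/40)) = 2.7434
t = (x̄₁ - x̄₂) / SE = (62.16 - 68.49) / 2.7434 = -6.33 / 2.7434 = -2.307
p-value = 0.0237

Since p-value < α = 0.05, we reject H₀.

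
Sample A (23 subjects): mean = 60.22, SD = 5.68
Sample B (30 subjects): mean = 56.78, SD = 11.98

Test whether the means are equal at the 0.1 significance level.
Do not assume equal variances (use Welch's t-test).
Welch's two-sample t-test:
H₀: μ₁ = μ₂
H₁: μ₁ ≠ μ₂
s₁²/n₁ = 5.68²/23 = 1.4027,  s₂²/n₂ = 11.98²/30 = 4.7840
SE = √(s₁²/n₁ + s₂²/n₂) = √(1.4027 + 4.7840) = 2.4873
df (Welch-Satterthwaite) = (s₁²/n₁ + s₂²/n₂)² / [(s₁²/n₁)²/(n₁-1) + (s₂²/n₂)²/(n₂-1)] ≈ 43.56
t = (x̄₁ - x̄₂) / SE = (60.22 - 56.78) / 2.4873 = 3.44 / 2.4873 = 1.383
p-value = 0.1737

Since p-value > α = 0.1, we fail to reject H₀.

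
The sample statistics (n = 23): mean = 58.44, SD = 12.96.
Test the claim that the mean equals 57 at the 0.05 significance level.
One-sample t-test:
H₀: μ = 57
H₁: μ ≠ 57
df = n - 1 = 22
t = (x̄ - μ₀) / (s/√n) = (58.44 - 57) / (12.96/√23) = 0.533
p-value = 0.5995

Since p-value > α = 0.05, we fail to reject H₀.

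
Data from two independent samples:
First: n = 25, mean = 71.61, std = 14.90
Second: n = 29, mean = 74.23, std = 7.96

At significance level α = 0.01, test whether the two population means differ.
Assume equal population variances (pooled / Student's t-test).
Student's two-sample t-test (equal variances):
H₀: μ₁ = μ₂
H₁: μ₁ ≠ μ₂
df = n₁ + n₂ - 2 = 52
Pooled variance s_p² = [(n₁-1)s₁² + (n₂-1)s₂²] / (n₁ + n₂ - 2) = [(24)(14.90²) + (28)(7.96²)] / 52 = 136.5839
SE = √(s_p²(1/n₁ + 1/n₂)) = √(136.5839 × (1/25 + 1/29)) = 3.1895
t = (x̄₁ - x̄₂) / SE = (71.61 - 74.23) / 3.1895 = -2.62 / 3.1895 = -0.821
p-value = 0.4151

Since p-value > α = 0.01, we fail to reject H₀.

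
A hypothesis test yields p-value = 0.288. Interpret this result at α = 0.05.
Since p = 0.288 > α = 0.05, fail to reject H₀.
There is insufficient evidence to reject the null hypothesis; the result is not statistically significant at the 0.05 level.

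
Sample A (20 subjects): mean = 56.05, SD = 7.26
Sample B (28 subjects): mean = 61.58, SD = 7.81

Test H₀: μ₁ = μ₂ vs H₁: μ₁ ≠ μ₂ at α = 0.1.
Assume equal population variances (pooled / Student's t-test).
Student's two-sample t-test (equal variances):
H₀: μ₁ = μ₂
H₁: μ₁ ≠ μ₂
df = n₁ + n₂ - 2 = 46
Pooled variance s_p² = [(n₁-1)s₁² + (n₂-1)s₂²] / (n₁ + n₂ - 2) = [(19)(7.26²) + (27)(7.81²)] / 46 = 57.5726
SE = √(s_p²(1/n₁ + 1/n₂)) = √(57.5726 × (1/20 + 1/28)) = 2.2214
t = (x̄₁ - x̄₂) / SE = (56.05 - 61.58) / 2.2214 = -5.53 / 2.2214 = -2.489
p-value = 0.0165

Since p-value < α = 0.1, we reject H₀.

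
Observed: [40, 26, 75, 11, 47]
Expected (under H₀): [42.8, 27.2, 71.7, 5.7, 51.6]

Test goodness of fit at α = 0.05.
Chi-square goodness of fit test:
H₀: observed counts match expected distribution
H₁: observed counts differ from expected distribution
df = k - 1 = 4
χ² = Σ(O - E)²/E
   = (40 - 42.8)²/42.8 + (26 - 27.2)²/27.2 + (75 - 71.7)²/71.7 + (11 - 5.7)²/5.7 + (47 - 51.6)²/51.6
   = 0.183 + 0.053 + 0.152 + 4.928 + 0.410
   = 5.73
p-value = 0.2206

Since p-value > α = 0.05, we fail to reject H₀.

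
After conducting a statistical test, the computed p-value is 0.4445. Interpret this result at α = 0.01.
Since p = 0.4445 > α = 0.01, fail to reject H₀.
There is insufficient evidence to reject the null hypothesis; the result is not statistically significant at the 0.01 level.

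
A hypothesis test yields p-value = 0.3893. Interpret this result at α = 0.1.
Since p = 0.3893 > α = 0.1, fail to reject H₀.
There is insufficient evidence to reject the null hypothesis; the result is not statistically significant at the 0.1 level.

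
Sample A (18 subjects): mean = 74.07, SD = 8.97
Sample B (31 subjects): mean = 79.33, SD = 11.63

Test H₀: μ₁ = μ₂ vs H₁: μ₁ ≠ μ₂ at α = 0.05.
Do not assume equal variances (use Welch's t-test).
Welch's two-sample t-test:
H₀: μ₁ = μ₂
H₁: μ₁ ≠ μ₂
s₁²/n₁ = 8.97²/18 = 4.4701,  s₂²/n₂ = 11.63²/31 = 4.3631
SE = √(s₁²/n₁ + s₂²/n₂) = √(4.4701 + 4.3631) = 2.9721
df (Welch-Satterthwaite) = (s₁²/n₁ + s₂²/n₂)² / [(s₁²/n₁)²/(n₁-1) + (s₂²/n₂)²/(n₂-1)] ≈ 43.11
t = (x̄₁ - x̄₂) / SE = (74.07 - 79.33) / 2.9721 = -5.26 / 2.9721 = -1.770
p-value = 0.0838

Since p-value > α = 0.05, we fail to reject H₀.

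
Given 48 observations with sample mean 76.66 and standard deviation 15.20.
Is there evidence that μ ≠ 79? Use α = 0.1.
One-sample t-test:
H₀: μ = 79
H₁: μ ≠ 79
df = n - 1 = 47
t = (x̄ - μ₀) / (s/√n) = (76.66 - 79) / (15.20/√48) = -1.067
p-value = 0.2916

Since p-value > α = 0.1, we fail to reject H₀.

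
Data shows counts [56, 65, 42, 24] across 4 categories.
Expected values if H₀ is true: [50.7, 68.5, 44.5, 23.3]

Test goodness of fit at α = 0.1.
Chi-square goodness of fit test:
H₀: observed counts match expected distribution
H₁: observed counts differ from expected distribution
df = k - 1 = 3
χ² = Σ(O - E)²/E
   = (56 - 50.7)²/50.7 + (65 - 68.5)²/68.5 + (42 - 44.5)²/44.5 + (24 - 23.3)²/23.3
   = 0.554 + 0.179 + 0.140 + 0.021
   = 0.89
p-value = 0.8268

Since p-value > α = 0.1, we fail to reject H₀.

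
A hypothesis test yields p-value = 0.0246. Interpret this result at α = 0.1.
Since p = 0.0246 < α = 0.1, reject H₀.
There is sufficient evidence to reject the null hypothesis; the result is statistically significant at the 0.1 level.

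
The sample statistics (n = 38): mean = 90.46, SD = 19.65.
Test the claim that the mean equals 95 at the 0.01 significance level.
One-sample t-test:
H₀: μ = 95
H₁: μ ≠ 95
df = n - 1 = 37
t = (x̄ - μ₀) / (s/√n) = (90.46 - 95) / (19.65/√38) = -1.424
p-value = 0.1628

Since p-value > α = 0.01, we fail to reject H₀.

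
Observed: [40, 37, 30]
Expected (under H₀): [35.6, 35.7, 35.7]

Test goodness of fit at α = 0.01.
Chi-square goodness of fit test:
H₀: observed counts match expected distribution
H₁: observed counts differ from expected distribution
df = k - 1 = 2
χ² = Σ(O - E)²/E
   = (40 - 35.6)²/35.6 + (37 - 35.7)²/35.7 + (30 - 35.7)²/35.7
   = 0.544 + 0.047 + 0.910
   = 1.50
p-value = 0.4721

Since p-value > α = 0.01, we fail to reject H₀.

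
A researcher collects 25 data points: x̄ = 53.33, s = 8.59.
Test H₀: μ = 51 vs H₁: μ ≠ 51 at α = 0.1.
One-sample t-test:
H₀: μ = 51
H₁: μ ≠ 51
df = n - 1 = 24
t = (x̄ - μ₀) / (s/√n) = (53.33 - 51) / (8.59/√25) = 1.356
p-value = 0.1876

Since p-value > α = 0.1, we fail to reject H₀.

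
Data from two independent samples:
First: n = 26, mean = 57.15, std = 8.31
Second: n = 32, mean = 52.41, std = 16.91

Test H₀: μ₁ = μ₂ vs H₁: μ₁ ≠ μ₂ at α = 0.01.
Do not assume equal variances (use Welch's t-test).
Welch's two-sample t-test:
H₀: μ₁ = μ₂
H₁: μ₁ ≠ μ₂
s₁²/n₁ = 8.31²/26 = 2.6560,  s₂²/n₂ = 16.91²/32 = 8.9359
SE = √(s₁²/n₁ + s₂²/n₂) = √(2.6560 + 8.9359) = 3.4047
df (Welch-Satterthwaite) = (s₁²/n₁ + s₂²/n₂)² / [(s₁²/n₁)²/(n₁-1) + (s₂²/n₂)²/(n₂-1)] ≈ 47.02
t = (x̄₁ - x̄₂) / SE = (57.15 - 52.41) / 3.4047 = 4.74 / 3.4047 = 1.392
p-value = 0.1704

Since p-value > α = 0.01, we fail to reject H₀.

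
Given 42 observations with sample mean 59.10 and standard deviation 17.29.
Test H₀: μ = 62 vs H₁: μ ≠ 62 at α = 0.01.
One-sample t-test:
H₀: μ = 62
H₁: μ ≠ 62
df = n - 1 = 41
t = (x̄ - μ₀) / (s/√n) = (59.10 - 62) / (17.29/√42) = -1.087
p-value = 0.2834

Since p-value > α = 0.01, we fail to reject H₀.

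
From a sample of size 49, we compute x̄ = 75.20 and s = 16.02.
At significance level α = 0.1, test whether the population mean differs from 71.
One-sample t-test:
H₀: μ = 71
H₁: μ ≠ 71
df = n - 1 = 48
t = (x̄ - μ₀) / (s/√n) = (75.20 - 71) / (16.02/√49) = 1.835
p-value = 0.0727

Since p-value < α = 0.1, we reject H₀.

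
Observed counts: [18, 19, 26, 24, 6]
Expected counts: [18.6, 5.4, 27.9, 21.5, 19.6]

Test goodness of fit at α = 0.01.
Chi-square goodness of fit test:
H₀: observed counts match expected distribution
H₁: observed counts differ from expected distribution
df = k - 1 = 4
χ² = Σ(O - E)²/E
   = (18 - 18.6)²/18.6 + (19 - 5.4)²/5.4 + (26 - 27.9)²/27.9 + (24 - 21.5)²/21.5 + (6 - 19.6)²/19.6
   = 0.019 + 34.252 + 0.129 + 0.291 + 9.437
   = 44.13
p-value < 0.0001

Since p-value < α = 0.01, we reject H₀.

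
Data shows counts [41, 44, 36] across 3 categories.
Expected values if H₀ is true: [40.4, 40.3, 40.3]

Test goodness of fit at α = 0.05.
Chi-square goodness of fit test:
H₀: observed counts match expected distribution
H₁: observed counts differ from expected distribution
df = k - 1 = 2
χ² = Σ(O - E)²/E
   = (41 - 40.4)²/40.4 + (44 - 40.3)²/40.3 + (36 - 40.3)²/40.3
   = 0.009 + 0.340 + 0.459
   = 0.81
p-value = 0.6678

Since p-value > α = 0.05, we fail to reject H₀.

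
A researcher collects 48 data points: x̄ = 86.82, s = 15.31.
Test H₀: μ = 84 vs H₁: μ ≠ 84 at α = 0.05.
One-sample t-test:
H₀: μ = 84
H₁: μ ≠ 84
df = n - 1 = 47
t = (x̄ - μ₀) / (s/√n) = (86.82 - 84) / (15.31/√48) = 1.276
p-value = 0.2082

Since p-value > α = 0.05, we fail to reject H₀.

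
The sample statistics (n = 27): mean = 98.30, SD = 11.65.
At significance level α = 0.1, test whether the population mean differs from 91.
One-sample t-test:
H₀: μ = 91
H₁: μ ≠ 91
df = n - 1 = 26
t = (x̄ - μ₀) / (s/√n) = (98.30 - 91) / (11.65/√27) = 3.256
p-value = 0.0031

Since p-value < α = 0.1, we reject H₀.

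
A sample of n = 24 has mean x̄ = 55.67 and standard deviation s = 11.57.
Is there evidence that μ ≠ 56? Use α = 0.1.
One-sample t-test:
H₀: μ = 56
H₁: μ ≠ 56
df = n - 1 = 23
t = (x̄ - μ₀) / (s/√n) = (55.67 - 56) / (11.57/√24) = -0.140
p-value = 0.8901

Since p-value > α = 0.1, we fail to reject H₀.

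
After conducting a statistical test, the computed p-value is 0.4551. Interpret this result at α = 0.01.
Since p = 0.4551 > α = 0.01, fail to reject H₀.
There is insufficient evidence to reject the null hypothesis; the result is not statistically significant at the 0.01 level.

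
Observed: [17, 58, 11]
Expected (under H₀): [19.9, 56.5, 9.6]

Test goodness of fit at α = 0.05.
Chi-square goodness of fit test:
H₀: observed counts match expected distribution
H₁: observed counts differ from expected distribution
df = k - 1 = 2
χ² = Σ(O - E)²/E
   = (17 - 19.9)²/19.9 + (58 - 56.5)²/56.5 + (11 - 9.6)²/9.6
   = 0.423 + 0.040 + 0.204
   = 0.67
p-value = 0.7166

Since p-value > α = 0.05, we fail to reject H₀.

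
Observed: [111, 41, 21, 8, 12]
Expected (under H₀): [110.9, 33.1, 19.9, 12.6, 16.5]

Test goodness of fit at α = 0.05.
Chi-square goodness of fit test:
H₀: observed counts match expected distribution
H₁: observed counts differ from expected distribution
df = k - 1 = 4
χ² = Σ(O - E)²/E
   = (111 - 110.9)²/110.9 + (41 - 33.1)²/33.1 + (21 - 19.9)²/19.9 + (8 - 12.6)²/12.6 + (12 - 16.5)²/16.5
   = 0.000 + 1.885 + 0.061 + 1.679 + 1.227
   = 4.85
p-value = 0.3027

Since p-value > α = 0.05, we fail to reject H₀.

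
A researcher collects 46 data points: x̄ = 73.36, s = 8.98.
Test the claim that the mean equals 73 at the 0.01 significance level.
One-sample t-test:
H₀: μ = 73
H₁: μ ≠ 73
df = n - 1 = 45
t = (x̄ - μ₀) / (s/√n) = (73.36 - 73) / (8.98/√46) = 0.272
p-value = 0.7869

Since p-value > α = 0.01, we fail to reject H₀.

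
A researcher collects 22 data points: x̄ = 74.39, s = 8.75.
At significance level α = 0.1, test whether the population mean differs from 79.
One-sample t-test:
H₀: μ = 79
H₁: μ ≠ 79
df = n - 1 = 21
t = (x̄ - μ₀) / (s/√n) = (74.39 - 79) / (8.75/√22) = -2.471
p-value = 0.0221

Since p-value < α = 0.1, we reject H₀.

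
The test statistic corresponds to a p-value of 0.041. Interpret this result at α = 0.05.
Since p = 0.041 < α = 0.05, reject H₀.
There is sufficient evidence to reject the null hypothesis; the result is statistically significant at the 0.05 level.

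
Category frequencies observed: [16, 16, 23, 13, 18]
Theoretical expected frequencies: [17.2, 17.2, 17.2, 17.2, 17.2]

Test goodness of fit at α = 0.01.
Chi-square goodness of fit test:
H₀: observed counts match expected distribution
H₁: observed counts differ from expected distribution
df = k - 1 = 4
χ² = Σ(O - E)²/E
   = (16 - 17.2)²/17.2 + (16 - 17.2)²/17.2 + (23 - 17.2)²/17.2 + (13 - 17.2)²/17.2 + (18 - 17.2)²/17.2
   = 0.084 + 0.084 + 1.956 + 1.026 + 0.037
   = 3.19
p-value = 0.5272

Since p-value > α = 0.01, we fail to reject H₀.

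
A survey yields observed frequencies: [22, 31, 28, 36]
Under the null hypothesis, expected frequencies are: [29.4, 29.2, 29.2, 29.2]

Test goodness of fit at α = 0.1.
Chi-square goodness of fit test:
H₀: observed counts match expected distribution
H₁: observed counts differ from expected distribution
df = k - 1 = 3
χ² = Σ(O - E)²/E
   = (22 - 29.4)²/29.4 + (31 - 29.2)²/29.2 + (28 - 29.2)²/29.2 + (36 - 29.2)²/29.2
   = 1.863 + 0.111 + 0.049 + 1.584
   = 3.61
p-value = 0.3072

Since p-value > α = 0.1, we fail to reject H₀.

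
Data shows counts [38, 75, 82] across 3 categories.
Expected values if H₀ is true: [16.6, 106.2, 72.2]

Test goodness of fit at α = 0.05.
Chi-square goodness of fit test:
H₀: observed counts match expected distribution
H₁: observed counts differ from expected distribution
df = k - 1 = 2
χ² = Σ(O - E)²/E
   = (38 - 16.6)²/16.6 + (75 - 106.2)²/106.2 + (82 - 72.2)²/72.2
   = 27.588 + 9.166 + 1.330
   = 38.08
p-value < 0.0001

Since p-value < α = 0.05, we reject H₀.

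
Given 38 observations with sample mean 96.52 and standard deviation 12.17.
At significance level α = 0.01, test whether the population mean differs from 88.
One-sample t-test:
H₀: μ = 88
H₁: μ ≠ 88
df = n - 1 = 37
t = (x̄ - μ₀) / (s/√n) = (96.52 - 88) / (12.17/√38) = 4.316
p-value = 0.0001

Since p-value < α = 0.01, we reject H₀.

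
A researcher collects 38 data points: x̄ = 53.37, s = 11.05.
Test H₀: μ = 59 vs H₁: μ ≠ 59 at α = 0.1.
One-sample t-test:
H₀: μ = 59
H₁: μ ≠ 59
df = n - 1 = 37
t = (x̄ - μ₀) / (s/√n) = (53.37 - 59) / (11.05/√38) = -3.141
p-value = 0.0033

Since p-value < α = 0.1, we reject H₀.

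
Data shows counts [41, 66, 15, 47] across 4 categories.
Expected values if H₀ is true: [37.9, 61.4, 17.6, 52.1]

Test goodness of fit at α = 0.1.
Chi-square goodness of fit test:
H₀: observed counts match expected distribution
H₁: observed counts differ from expected distribution
df = k - 1 = 3
χ² = Σ(O - E)²/E
   = (41 - 37.9)²/37.9 + (66 - 61.4)²/61.4 + (15 - 17.6)²/17.6 + (47 - 52.1)²/52.1
   = 0.254 + 0.345 + 0.384 + 0.499
   = 1.48
p-value = 0.6865

Since p-value > α = 0.1, we fail to reject H₀.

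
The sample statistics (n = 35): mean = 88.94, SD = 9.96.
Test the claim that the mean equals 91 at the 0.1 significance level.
One-sample t-test:
H₀: μ = 91
H₁: μ ≠ 91
df = n - 1 = 34
t = (x̄ - μ₀) / (s/√n) = (88.94 - 91) / (9.96/√35) = -1.224
p-value = 0.2295

Since p-value > α = 0.1, we fail to reject H₀.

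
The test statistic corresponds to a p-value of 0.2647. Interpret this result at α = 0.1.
Since p = 0.2647 > α = 0.1, fail to reject H₀.
There is insufficient evidence to reject the null hypothesis; the result is not statistically significant at the 0.1 level.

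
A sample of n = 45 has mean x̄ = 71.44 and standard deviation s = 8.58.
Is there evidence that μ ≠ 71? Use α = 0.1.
One-sample t-test:
H₀: μ = 71
H₁: μ ≠ 71
df = n - 1 = 44
t = (x̄ - μ₀) / (s/√n) = (71.44 - 71) / (8.58/√45) = 0.344
p-value = 0.7325

Since p-value > α = 0.1, we fail to reject H₀.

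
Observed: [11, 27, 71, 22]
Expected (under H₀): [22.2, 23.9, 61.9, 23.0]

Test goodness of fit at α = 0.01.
Chi-square goodness of fit test:
H₀: observed counts match expected distribution
H₁: observed counts differ from expected distribution
df = k - 1 = 3
χ² = Σ(O - E)²/E
   = (11 - 22.2)²/22.2 + (27 - 23.9)²/23.9 + (71 - 61.9)²/61.9 + (22 - 23.0)²/23.0
   = 5.650 + 0.402 + 1.338 + 0.043
   = 7.43
p-value = 0.0593

Since p-value > α = 0.01, we fail to reject H₀.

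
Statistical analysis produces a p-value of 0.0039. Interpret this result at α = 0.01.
Since p = 0.0039 < α = 0.01, reject H₀.
There is sufficient evidence to reject the null hypothesis; the result is statistically significant at the 0.01 level.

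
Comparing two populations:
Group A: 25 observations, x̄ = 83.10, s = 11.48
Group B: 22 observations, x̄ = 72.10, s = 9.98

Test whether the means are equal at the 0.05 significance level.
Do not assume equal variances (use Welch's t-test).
Welch's two-sample t-test:
H₀: μ₁ = μ₂
H₁: μ₁ ≠ μ₂
s₁²/n₁ = 11.48²/25 = 5.2716,  s₂²/n₂ = 9.98²/22 = 4.5273
SE = √(s₁²/n₁ + s₂²/n₂) = √(5.2716 + 4.5273) = 3.1303
df (Welch-Satterthwaite) = (s₁²/n₁ + s₂²/n₂)² / [(s₁²/n₁)²/(n₁-1) + (s₂²/n₂)²/(n₂-1)] ≈ 45.00
t = (x̄₁ - x̄₂) / SE = (83.10 - 72.10) / 3.1303 = 11.00 / 3.1303 = 3.514
p-value = 0.0010

Since p-value < α = 0.05, we reject H₀.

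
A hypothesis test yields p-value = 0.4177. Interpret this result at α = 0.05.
Since p = 0.4177 > α = 0.05, fail to reject H₀.
There is insufficient evidence to reject the null hypothesis; the result is not statistically significant at the 0.05 level.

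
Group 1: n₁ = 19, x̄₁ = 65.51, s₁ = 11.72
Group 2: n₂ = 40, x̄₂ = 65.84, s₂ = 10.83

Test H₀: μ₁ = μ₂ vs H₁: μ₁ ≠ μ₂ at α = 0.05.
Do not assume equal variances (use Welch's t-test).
Welch's two-sample t-test:
H₀: μ₁ = μ₂
H₁: μ₁ ≠ μ₂
s₁²/n₁ = 11.72²/19 = 7.2294,  s₂²/n₂ = 10.83²/40 = 2.9322
SE = √(s₁²/n₁ + s₂²/n₂) = √(7.2294 + 2.9322) = 3.1877
df (Welch-Satterthwaite) = (s₁²/n₁ + s₂²/n₂)² / [(s₁²/n₁)²/(n₁-1) + (s₂²/n₂)²/(n₂-1)] ≈ 33.05
t = (x̄₁ - x̄₂) / SE = (65.51 - 65.84) / 3.1877 = -0.33 / 3.1877 = -0.104
p-value = 0.9182

Since p-value > α = 0.05, we fail to reject H₀.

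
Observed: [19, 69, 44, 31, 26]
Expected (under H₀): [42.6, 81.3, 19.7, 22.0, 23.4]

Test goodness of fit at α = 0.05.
Chi-square goodness of fit test:
H₀: observed counts match expected distribution
H₁: observed counts differ from expected distribution
df = k - 1 = 4
χ² = Σ(O - E)²/E
   = (19 - 42.6)²/42.6 + (69 - 81.3)²/81.3 + (44 - 19.7)²/19.7 + (31 - 22.0)²/22.0 + (26 - 23.4)²/23.4
   = 13.074 + 1.861 + 29.974 + 3.682 + 0.289
   = 48.88
p-value < 0.0001

Since p-value < α = 0.05, we reject H₀.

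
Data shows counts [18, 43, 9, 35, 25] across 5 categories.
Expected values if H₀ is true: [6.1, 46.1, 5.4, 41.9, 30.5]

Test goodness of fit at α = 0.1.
Chi-square goodness of fit test:
H₀: observed counts match expected distribution
H₁: observed counts differ from expected distribution
df = k - 1 = 4
χ² = Σ(O - E)²/E
   = (18 - 6.1)²/6.1 + (43 - 46.1)²/46.1 + (9 - 5.4)²/5.4 + (35 - 41.9)²/41.9 + (25 - 30.5)²/30.5
   = 23.215 + 0.208 + 2.400 + 1.136 + 0.992
   = 27.95
p-value < 0.0001

Since p-value < α = 0.1, we reject H₀.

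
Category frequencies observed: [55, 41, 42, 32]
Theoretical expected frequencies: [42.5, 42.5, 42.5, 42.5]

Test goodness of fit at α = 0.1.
Chi-square goodness of fit test:
H₀: observed counts match expected distribution
H₁: observed counts differ from expected distribution
df = k - 1 = 3
χ² = Σ(O - E)²/E
   = (55 - 42.5)²/42.5 + (41 - 42.5)²/42.5 + (42 - 42.5)²/42.5 + (32 - 42.5)²/42.5
   = 3.676 + 0.053 + 0.006 + 2.594
   = 6.33
p-value = 0.0966

Since p-value < α = 0.1, we reject H₀.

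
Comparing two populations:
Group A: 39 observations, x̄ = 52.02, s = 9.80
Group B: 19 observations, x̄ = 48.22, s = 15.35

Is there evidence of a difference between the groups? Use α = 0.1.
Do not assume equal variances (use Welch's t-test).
Welch's two-sample t-test:
H₀: μ₁ = μ₂
H₁: μ₁ ≠ μ₂
s₁²/n₁ = 9.80²/39 = 2.4626,  s₂²/n₂ = 15.35²/19 = 12.4012
SE = √(s₁²/n₁ + s₂²/n₂) = √(2.4626 + 12.4012) = 3.8554
df (Welch-Satterthwaite) = (s₁²/n₁ + s₂²/n₂)² / [(s₁²/n₁)²/(n₁-1) + (s₂²/n₂)²/(n₂-1)] ≈ 25.38
t = (x̄₁ - x̄₂) / SE = (52.02 - 48.22) / 3.8554 = 3.80 / 3.8554 = 0.986
p-value = 0.3336

Since p-value > α = 0.1, we fail to reject H₀.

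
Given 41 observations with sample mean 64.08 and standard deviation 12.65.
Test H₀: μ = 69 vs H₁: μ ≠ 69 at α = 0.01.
One-sample t-test:
H₀: μ = 69
H₁: μ ≠ 69
df = n - 1 = 40
t = (x̄ - μ₀) / (s/√n) = (64.08 - 69) / (12.65/√41) = -2.490
p-value = 0.0170

Since p-value > α = 0.01, we fail to reject H₀.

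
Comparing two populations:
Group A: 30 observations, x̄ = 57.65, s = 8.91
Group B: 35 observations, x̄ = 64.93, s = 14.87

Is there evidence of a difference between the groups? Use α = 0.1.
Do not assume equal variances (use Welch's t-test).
Welch's two-sample t-test:
H₀: μ₁ = μ₂
H₁: μ₁ ≠ μ₂
s₁²/n₁ = 8.91²/30 = 2.6463,  s₂²/n₂ = 14.87²/35 = 6.3176
SE = √(s₁²/n₁ + s₂²/n₂) = √(2.6463 + 6.3176) = 2.9940
df (Welch-Satterthwaite) = (s₁²/n₁ + s₂²/n₂)² / [(s₁²/n₁)²/(n₁-1) + (s₂²/n₂)²/(n₂-1)] ≈ 56.77
t = (x̄₁ - x̄₂) / SE = (57.65 - 64.93) / 2.9940 = -7.28 / 2.9940 = -2.432
p-value = 0.0182

Since p-value < α = 0.1, we reject H₀.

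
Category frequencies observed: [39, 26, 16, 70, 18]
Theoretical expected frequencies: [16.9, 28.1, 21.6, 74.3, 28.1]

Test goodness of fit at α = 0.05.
Chi-square goodness of fit test:
H₀: observed counts match expected distribution
H₁: observed counts differ from expected distribution
df = k - 1 = 4
χ² = Σ(O - E)²/E
   = (39 - 16.9)²/16.9 + (26 - 28.1)²/28.1 + (16 - 21.6)²/21.6 + (70 - 74.3)²/74.3 + (18 - 28.1)²/28.1
   = 28.900 + 0.157 + 1.452 + 0.249 + 3.630
   = 34.39
p-value < 0.0001

Since p-value < α = 0.05, we reject H₀.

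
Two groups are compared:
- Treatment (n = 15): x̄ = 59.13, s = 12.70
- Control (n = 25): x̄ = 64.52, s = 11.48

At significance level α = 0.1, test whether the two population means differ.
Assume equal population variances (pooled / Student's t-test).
Student's two-sample t-test (equal variances):
H₀: μ₁ = μ₂
H₁: μ₁ ≠ μ₂
df = n₁ + n₂ - 2 = 38
Pooled variance s_p² = [(n₁-1)s₁² + (n₂-1)s₂²] / (n₁ + n₂ - 2) = [(14)(12.70²) + (24)(11.48²)] / 38 = 142.6587
SE = √(s_p²(1/n₁ + 1/n₂)) = √(142.6587 × (1/15 + 1/25)) = 3.9009
t = (x̄₁ - x̄₂) / SE = (59.13 - 64.52) / 3.9009 = -5.39 / 3.9009 = -1.382
p-value = 0.1751

Since p-value > α = 0.1, we fail to reject H₀.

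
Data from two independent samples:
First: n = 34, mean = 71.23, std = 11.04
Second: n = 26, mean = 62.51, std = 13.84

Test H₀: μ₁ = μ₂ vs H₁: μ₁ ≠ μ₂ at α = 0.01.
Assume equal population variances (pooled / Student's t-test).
Student's two-sample t-test (equal variances):
H₀: μ₁ = μ₂
H₁: μ₁ ≠ μ₂
df = n₁ + n₂ - 2 = 58
Pooled variance s_p² = [(n₁-1)s₁² + (n₂-1)s₂²] / (n₁ + n₂ - 2) = [(33)(11.04²) + (25)(13.84²)] / 58 = 151.9092
SE = √(s_p²(1/n₁ + 1/n₂)) = √(151.9092 × (1/34 + 1/26)) = 3.2110
t = (x̄₁ - x̄₂) / SE = (71.23 - 62.51) / 3.2110 = 8.72 / 3.2110 = 2.716
p-value = 0.0087

Since p-value < α = 0.01, we reject H₀.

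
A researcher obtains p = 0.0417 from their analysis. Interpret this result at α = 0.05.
Since p = 0.0417 < α = 0.05, reject H₀.
There is sufficient evidence to reject the null hypothesis; the result is statistically significant at the 0.05 level.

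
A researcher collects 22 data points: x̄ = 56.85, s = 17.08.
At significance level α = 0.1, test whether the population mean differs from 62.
One-sample t-test:
H₀: μ = 62
H₁: μ ≠ 62
df = n - 1 = 21
t = (x̄ - μ₀) / (s/√n) = (56.85 - 62) / (17.08/√22) = -1.414
p-value = 0.1719

Since p-value > α = 0.1, we fail to reject H₀.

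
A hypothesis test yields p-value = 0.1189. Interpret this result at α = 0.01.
Since p = 0.1189 > α = 0.01, fail to reject H₀.
There is insufficient evidence to reject the null hypothesis; the result is not statistically significant at the 0.01 level.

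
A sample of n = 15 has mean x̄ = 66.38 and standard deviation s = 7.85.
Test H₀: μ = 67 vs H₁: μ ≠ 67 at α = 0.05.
One-sample t-test:
H₀: μ = 67
H₁: μ ≠ 67
df = n - 1 = 14
t = (x̄ - μ₀) / (s/√n) = (66.38 - 67) / (7.85/√15) = -0.306
p-value = 0.7642

Since p-value > α = 0.05, we fail to reject H₀.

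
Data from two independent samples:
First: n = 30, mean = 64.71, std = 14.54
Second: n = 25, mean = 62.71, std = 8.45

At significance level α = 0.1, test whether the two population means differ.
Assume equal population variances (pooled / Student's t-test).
Student's two-sample t-test (equal variances):
H₀: μ₁ = μ₂
H₁: μ₁ ≠ μ₂
df = n₁ + n₂ - 2 = 53
Pooled variance s_p² = [(n₁-1)s₁² + (n₂-1)s₂²] / (n₁ + n₂ - 2) = [(29)(14.54²) + (24)(8.45²)] / 53 = 148.0113
SE = √(s_p²(1/n₁ + 1/n₂)) = √(148.0113 × (1/30 + 1/25)) = 3.2946
t = (x̄₁ - x̄₂) / SE = (64.71 - 62.71) / 3.2946 = 2.00 / 3.2946 = 0.607
p-value = 0.5464

Since p-value > α = 0.1, we fail to reject H₀.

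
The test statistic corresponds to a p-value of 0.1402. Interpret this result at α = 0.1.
Since p = 0.1402 > α = 0.1, fail to reject H₀.
There is insufficient evidence to reject the null hypothesis; the result is not statistically significant at the 0.1 level.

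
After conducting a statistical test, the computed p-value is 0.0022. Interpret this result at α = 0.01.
Since p = 0.0022 < α = 0.01, reject H₀.
There is sufficient evidence to reject the null hypothesis; the result is statistically significant at the 0.01 level.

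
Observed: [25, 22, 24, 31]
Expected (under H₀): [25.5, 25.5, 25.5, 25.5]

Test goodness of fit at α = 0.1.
Chi-square goodness of fit test:
H₀: observed counts match expected distribution
H₁: observed counts differ from expected distribution
df = k - 1 = 3
χ² = Σ(O - E)²/E
   = (25 - 25.5)²/25.5 + (22 - 25.5)²/25.5 + (24 - 25.5)²/25.5 + (31 - 25.5)²/25.5
   = 0.010 + 0.480 + 0.088 + 1.186
   = 1.76
p-value = 0.6226

Since p-value > α = 0.1, we fail to reject H₀.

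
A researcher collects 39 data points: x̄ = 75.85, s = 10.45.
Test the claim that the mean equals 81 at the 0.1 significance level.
One-sample t-test:
H₀: μ = 81
H₁: μ ≠ 81
df = n - 1 = 38
t = (x̄ - μ₀) / (s/√n) = (75.85 - 81) / (10.45/√39) = -3.078
p-value = 0.0039

Since p-value < α = 0.1, we reject H₀.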